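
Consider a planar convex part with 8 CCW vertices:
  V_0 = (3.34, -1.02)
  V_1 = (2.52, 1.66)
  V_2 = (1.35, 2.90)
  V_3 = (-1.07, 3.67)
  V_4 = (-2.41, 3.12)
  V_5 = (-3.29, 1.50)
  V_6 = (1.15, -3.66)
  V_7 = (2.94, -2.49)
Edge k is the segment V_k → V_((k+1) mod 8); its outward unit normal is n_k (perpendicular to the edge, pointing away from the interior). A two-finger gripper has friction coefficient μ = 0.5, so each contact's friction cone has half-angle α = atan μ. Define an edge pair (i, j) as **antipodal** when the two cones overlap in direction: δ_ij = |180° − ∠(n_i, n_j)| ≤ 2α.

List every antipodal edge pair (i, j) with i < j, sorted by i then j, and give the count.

α = atan 0.5 = 26.57°;  2α = 53.13°
n_0 = (+0.9562, +0.2926)
n_1 = (+0.7273, +0.6863)
n_2 = (+0.3032, +0.9529)
n_3 = (-0.3797, +0.9251)
n_4 = (-0.8787, +0.4773)
n_5 = (-0.7580, -0.6522)
n_6 = (+0.5471, -0.8371)
n_7 = (+0.9649, -0.2626)
  (0,1): δ = 153.68°  ·
  (0,2): δ = 124.66°  ·
  (0,3): δ = 84.70°  ·
  (0,4): δ = 45.52°  ✓
  (0,5): δ = 23.70°  ✓
  (0,6): δ = 106.16°  ·
  (0,7): δ = 147.77°  ·
  (1,2): δ = 150.99°  ·
  (1,3): δ = 111.02°  ·
  (1,4): δ = 71.85°  ·
  (1,5): δ = 2.63°  ✓
  (1,6): δ = 79.83°  ·
  (1,7): δ = 121.44°  ·
  (2,3): δ = 140.03°  ·
  (2,4): δ = 100.86°  ·
  (2,5): δ = 31.64°  ✓
  (2,6): δ = 50.82°  ✓
  (2,7): δ = 92.43°  ·
  (3,4): δ = 140.83°  ·
  (3,5): δ = 71.60°  ·
  (3,6): δ = 10.85°  ✓
  (3,7): δ = 52.46°  ✓
  (4,5): δ = 110.78°  ·
  (4,6): δ = 28.32°  ✓
  (4,7): δ = 13.29°  ✓
  (5,6): δ = 97.54°  ·
  (5,7): δ = 55.93°  ·
  (6,7): δ = 138.39°  ·
antipodal pairs: 9

count = 9; pairs: (0,4), (0,5), (1,5), (2,5), (2,6), (3,6), (3,7), (4,6), (4,7)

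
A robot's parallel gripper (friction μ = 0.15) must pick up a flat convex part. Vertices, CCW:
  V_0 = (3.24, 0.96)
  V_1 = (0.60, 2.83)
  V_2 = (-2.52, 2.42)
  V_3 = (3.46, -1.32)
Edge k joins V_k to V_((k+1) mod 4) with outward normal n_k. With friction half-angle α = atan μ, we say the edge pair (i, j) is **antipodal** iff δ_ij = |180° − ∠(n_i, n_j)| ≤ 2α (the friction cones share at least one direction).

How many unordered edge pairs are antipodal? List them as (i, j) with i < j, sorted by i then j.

count = 1; pairs: (0,2)

α = atan 0.15 = 8.53°;  2α = 17.06°
n_0 = (+0.5780, +0.8160)
n_1 = (-0.1303, +0.9915)
n_2 = (-0.5303, -0.8478)
n_3 = (+0.9954, +0.0960)
  (0,1): δ = 137.20°  ·
  (0,2): δ = 3.29°  ✓
  (0,3): δ = 130.82°  ·
  (1,2): δ = 39.51°  ·
  (1,3): δ = 88.03°  ·
  (2,3): δ = 52.47°  ·
antipodal pairs: 1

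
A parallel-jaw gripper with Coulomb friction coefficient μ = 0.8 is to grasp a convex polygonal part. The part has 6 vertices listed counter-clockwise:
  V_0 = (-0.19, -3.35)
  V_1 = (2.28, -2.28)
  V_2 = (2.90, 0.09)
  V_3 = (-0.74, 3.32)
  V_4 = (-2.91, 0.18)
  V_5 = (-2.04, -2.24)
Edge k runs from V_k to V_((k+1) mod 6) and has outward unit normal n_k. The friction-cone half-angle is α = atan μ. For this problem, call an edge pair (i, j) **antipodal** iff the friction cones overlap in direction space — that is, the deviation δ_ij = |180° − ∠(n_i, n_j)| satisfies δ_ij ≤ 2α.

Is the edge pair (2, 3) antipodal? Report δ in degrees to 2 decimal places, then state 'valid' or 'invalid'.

δ = 83.06°, invalid

α = atan 0.8 = 38.66°;  2α = 77.32°
edge 2: e_2 = (-3.64, +3.23);  n_2 = (+0.6637, +0.7480)
edge 3: e_3 = (-2.17, -3.14);  n_3 = (-0.8227, +0.5685)
∠(n_2, n_3) = 96.94°
δ = |180° − 96.94°| = 83.06°
83.06° > 2α = 77.32°  →  invalid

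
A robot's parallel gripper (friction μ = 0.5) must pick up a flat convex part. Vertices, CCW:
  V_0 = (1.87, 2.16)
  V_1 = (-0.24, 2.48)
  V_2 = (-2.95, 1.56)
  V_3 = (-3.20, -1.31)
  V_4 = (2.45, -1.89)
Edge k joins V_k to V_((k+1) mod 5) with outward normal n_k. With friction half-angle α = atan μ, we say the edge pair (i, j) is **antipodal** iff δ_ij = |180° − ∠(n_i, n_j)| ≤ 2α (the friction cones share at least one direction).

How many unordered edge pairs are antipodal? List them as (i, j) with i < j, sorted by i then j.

α = atan 0.5 = 26.57°;  2α = 53.13°
n_0 = (+0.1499, +0.9887)
n_1 = (-0.3215, +0.9469)
n_2 = (-0.9962, +0.0868)
n_3 = (-0.1021, -0.9948)
n_4 = (+0.9899, +0.1418)
  (0,1): δ = 152.62°  ·
  (0,2): δ = 86.35°  ·
  (0,3): δ = 2.76°  ✓
  (0,4): δ = 106.77°  ·
  (1,2): δ = 113.73°  ·
  (1,3): δ = 24.61°  ✓
  (1,4): δ = 79.40°  ·
  (2,3): δ = 90.88°  ·
  (2,4): δ = 13.13°  ✓
  (3,4): δ = 75.99°  ·
antipodal pairs: 3

count = 3; pairs: (0,3), (1,3), (2,4)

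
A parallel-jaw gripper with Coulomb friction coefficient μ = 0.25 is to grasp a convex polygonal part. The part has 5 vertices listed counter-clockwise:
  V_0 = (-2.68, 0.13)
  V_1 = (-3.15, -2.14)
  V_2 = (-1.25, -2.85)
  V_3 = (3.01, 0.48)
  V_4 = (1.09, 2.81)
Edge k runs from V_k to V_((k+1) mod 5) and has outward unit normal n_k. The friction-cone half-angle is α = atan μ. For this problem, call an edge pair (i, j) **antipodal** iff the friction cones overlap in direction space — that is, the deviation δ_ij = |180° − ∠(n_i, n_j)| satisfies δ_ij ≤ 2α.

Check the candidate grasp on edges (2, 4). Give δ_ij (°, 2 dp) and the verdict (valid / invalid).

δ = 2.61°, valid

α = atan 0.25 = 14.04°;  2α = 28.07°
edge 2: e_2 = (+4.26, +3.33);  n_2 = (+0.6159, -0.7879)
edge 4: e_4 = (-3.77, -2.68);  n_4 = (-0.5794, +0.8150)
∠(n_2, n_4) = 177.39°
δ = |180° − 177.39°| = 2.61°
2.61° ≤ 2α = 28.07°  →  valid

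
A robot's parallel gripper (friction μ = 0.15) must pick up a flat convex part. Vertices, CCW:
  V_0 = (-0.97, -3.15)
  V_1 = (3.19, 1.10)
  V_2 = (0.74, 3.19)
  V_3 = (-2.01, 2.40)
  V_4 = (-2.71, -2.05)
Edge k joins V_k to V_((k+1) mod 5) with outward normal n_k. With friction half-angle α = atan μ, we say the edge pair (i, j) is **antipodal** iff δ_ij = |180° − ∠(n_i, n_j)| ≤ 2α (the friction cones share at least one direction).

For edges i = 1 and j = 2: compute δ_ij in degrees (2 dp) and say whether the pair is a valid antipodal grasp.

δ = 123.51°, invalid

α = atan 0.15 = 8.53°;  2α = 17.06°
edge 1: e_1 = (-2.45, +2.09);  n_1 = (+0.6490, +0.7608)
edge 2: e_2 = (-2.75, -0.79);  n_2 = (-0.2761, +0.9611)
∠(n_1, n_2) = 56.49°
δ = |180° − 56.49°| = 123.51°
123.51° > 2α = 17.06°  →  invalid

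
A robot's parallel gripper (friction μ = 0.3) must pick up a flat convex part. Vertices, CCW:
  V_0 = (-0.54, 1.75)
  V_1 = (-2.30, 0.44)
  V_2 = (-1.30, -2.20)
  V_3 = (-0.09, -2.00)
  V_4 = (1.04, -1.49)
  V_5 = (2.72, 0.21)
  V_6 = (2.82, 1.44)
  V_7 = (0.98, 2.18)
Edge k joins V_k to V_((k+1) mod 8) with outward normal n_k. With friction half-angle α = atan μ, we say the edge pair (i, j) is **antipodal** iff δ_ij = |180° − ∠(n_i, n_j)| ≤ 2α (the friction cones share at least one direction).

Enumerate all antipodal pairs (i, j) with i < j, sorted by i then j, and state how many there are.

α = atan 0.3 = 16.70°;  2α = 33.40°
n_0 = (-0.5971, +0.8022)
n_1 = (-0.9352, -0.3542)
n_2 = (+0.1631, -0.9866)
n_3 = (+0.4114, -0.9115)
n_4 = (+0.7113, -0.7029)
n_5 = (+0.9967, -0.0810)
n_6 = (+0.3731, +0.9278)
n_7 = (-0.2722, +0.9622)
  (0,1): δ = 105.91°  ·
  (0,2): δ = 27.28°  ✓
  (0,3): δ = 12.37°  ✓
  (0,4): δ = 8.68°  ✓
  (0,5): δ = 48.69°  ·
  (0,6): δ = 121.43°  ·
  (0,7): δ = 159.13°  ·
  (1,2): δ = 101.36°  ·
  (1,3): δ = 86.46°  ·
  (1,4): δ = 65.41°  ·
  (1,5): δ = 25.39°  ✓
  (1,6): δ = 47.35°  ·
  (1,7): δ = 85.05°  ·
  (2,3): δ = 165.09°  ·
  (2,4): δ = 144.05°  ·
  (2,5): δ = 104.03°  ·
  (2,6): δ = 31.29°  ✓
  (2,7): δ = 6.41°  ✓
  (3,4): δ = 158.95°  ·
  (3,5): δ = 118.94°  ·
  (3,6): δ = 46.20°  ·
  (3,7): δ = 8.50°  ✓
  (4,5): δ = 139.99°  ·
  (4,6): δ = 67.25°  ·
  (4,7): δ = 29.54°  ✓
  (5,6): δ = 107.26°  ·
  (5,7): δ = 69.56°  ·
  (6,7): δ = 142.30°  ·
antipodal pairs: 8

count = 8; pairs: (0,2), (0,3), (0,4), (1,5), (2,6), (2,7), (3,7), (4,7)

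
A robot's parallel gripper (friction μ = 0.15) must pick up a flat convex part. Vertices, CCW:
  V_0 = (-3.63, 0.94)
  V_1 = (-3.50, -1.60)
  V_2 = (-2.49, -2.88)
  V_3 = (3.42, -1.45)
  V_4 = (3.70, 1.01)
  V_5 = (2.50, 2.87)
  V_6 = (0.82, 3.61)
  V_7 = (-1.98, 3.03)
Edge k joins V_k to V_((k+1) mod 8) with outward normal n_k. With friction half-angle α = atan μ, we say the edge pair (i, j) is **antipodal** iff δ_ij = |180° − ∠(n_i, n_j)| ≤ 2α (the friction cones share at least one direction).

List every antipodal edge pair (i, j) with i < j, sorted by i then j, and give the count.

count = 3; pairs: (0,3), (1,4), (2,6)

α = atan 0.15 = 8.53°;  2α = 17.06°
n_0 = (-0.9987, -0.0511)
n_1 = (-0.7850, -0.6194)
n_2 = (+0.2352, -0.9720)
n_3 = (+0.9936, -0.1131)
n_4 = (+0.8403, +0.5421)
n_5 = (+0.4031, +0.9152)
n_6 = (-0.2028, +0.9792)
n_7 = (-0.7849, +0.6196)
  (0,1): δ = 144.65°  ·
  (0,2): δ = 79.33°  ·
  (0,3): δ = 9.42°  ✓
  (0,4): δ = 29.90°  ·
  (0,5): δ = 63.30°  ·
  (0,6): δ = 98.77°  ·
  (0,7): δ = 138.78°  ·
  (1,2): δ = 114.67°  ·
  (1,3): δ = 44.77°  ·
  (1,4): δ = 5.45°  ✓
  (1,5): δ = 27.95°  ·
  (1,6): δ = 63.43°  ·
  (1,7): δ = 103.43°  ·
  (2,3): δ = 110.10°  ·
  (2,4): δ = 70.77°  ·
  (2,5): δ = 37.37°  ·
  (2,6): δ = 1.90°  ✓
  (2,7): δ = 38.11°  ·
  (3,4): δ = 140.68°  ·
  (3,5): δ = 107.28°  ·
  (3,6): δ = 71.80°  ·
  (3,7): δ = 31.80°  ·
  (4,5): δ = 146.60°  ·
  (4,6): δ = 111.13°  ·
  (4,7): δ = 71.12°  ·
  (5,6): δ = 144.52°  ·
  (5,7): δ = 104.52°  ·
  (6,7): δ = 139.99°  ·
antipodal pairs: 3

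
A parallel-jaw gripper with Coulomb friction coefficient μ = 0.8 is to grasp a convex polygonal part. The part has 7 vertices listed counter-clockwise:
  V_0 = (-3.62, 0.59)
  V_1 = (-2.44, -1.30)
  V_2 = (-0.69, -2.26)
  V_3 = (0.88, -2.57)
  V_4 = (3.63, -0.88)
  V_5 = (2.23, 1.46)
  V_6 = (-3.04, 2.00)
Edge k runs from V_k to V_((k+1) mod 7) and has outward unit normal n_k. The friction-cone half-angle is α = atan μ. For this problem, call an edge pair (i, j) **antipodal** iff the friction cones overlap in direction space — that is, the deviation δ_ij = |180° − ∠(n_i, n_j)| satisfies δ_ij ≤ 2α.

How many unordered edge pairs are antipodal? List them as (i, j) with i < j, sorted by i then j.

α = atan 0.8 = 38.66°;  2α = 77.32°
n_0 = (-0.8483, -0.5296)
n_1 = (-0.4810, -0.8767)
n_2 = (-0.1937, -0.9811)
n_3 = (+0.5236, -0.8520)
n_4 = (+0.8581, +0.5134)
n_5 = (+0.1019, +0.9948)
n_6 = (-0.9248, +0.3804)
  (0,1): δ = 150.73°  ·
  (0,2): δ = 133.15°  ·
  (0,3): δ = 90.41°  ·
  (0,4): δ = 1.09°  ✓
  (0,5): δ = 52.17°  ✓
  (0,6): δ = 125.66°  ·
  (1,2): δ = 162.42°  ·
  (1,3): δ = 119.68°  ·
  (1,4): δ = 30.36°  ✓
  (1,5): δ = 22.90°  ✓
  (1,6): δ = 96.39°  ·
  (2,3): δ = 137.26°  ·
  (2,4): δ = 47.94°  ✓
  (2,5): δ = 5.32°  ✓
  (2,6): δ = 78.81°  ·
  (3,4): δ = 90.68°  ·
  (3,5): δ = 37.42°  ✓
  (3,6): δ = 36.07°  ✓
  (4,5): δ = 126.74°  ·
  (4,6): δ = 53.25°  ✓
  (5,6): δ = 106.51°  ·
antipodal pairs: 9

count = 9; pairs: (0,4), (0,5), (1,4), (1,5), (2,4), (2,5), (3,5), (3,6), (4,6)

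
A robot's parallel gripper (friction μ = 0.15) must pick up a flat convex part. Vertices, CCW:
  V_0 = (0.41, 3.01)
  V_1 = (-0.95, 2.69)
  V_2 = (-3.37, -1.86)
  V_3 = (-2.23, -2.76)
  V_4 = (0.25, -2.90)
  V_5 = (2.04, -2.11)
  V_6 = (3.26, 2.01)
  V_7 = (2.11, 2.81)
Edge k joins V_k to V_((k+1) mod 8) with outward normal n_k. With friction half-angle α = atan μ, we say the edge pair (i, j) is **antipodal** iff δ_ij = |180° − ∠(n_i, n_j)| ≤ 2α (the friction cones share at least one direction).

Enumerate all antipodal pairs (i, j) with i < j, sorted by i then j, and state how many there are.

count = 5; pairs: (0,3), (0,4), (1,5), (2,6), (3,7)

α = atan 0.15 = 8.53°;  2α = 17.06°
n_0 = (-0.2290, +0.9734)
n_1 = (-0.8829, +0.4696)
n_2 = (-0.6196, -0.7849)
n_3 = (-0.0564, -0.9984)
n_4 = (+0.4038, -0.9149)
n_5 = (+0.9588, -0.2839)
n_6 = (+0.5711, +0.8209)
n_7 = (+0.1168, +0.9932)
  (0,1): δ = 131.25°  ·
  (0,2): δ = 51.53°  ·
  (0,3): δ = 16.47°  ✓
  (0,4): δ = 10.57°  ✓
  (0,5): δ = 60.26°  ·
  (0,6): δ = 131.93°  ·
  (0,7): δ = 160.05°  ·
  (1,2): δ = 100.28°  ·
  (1,3): δ = 65.22°  ·
  (1,4): δ = 38.18°  ·
  (1,5): δ = 11.51°  ✓
  (1,6): δ = 83.18°  ·
  (1,7): δ = 111.30°  ·
  (2,3): δ = 144.94°  ·
  (2,4): δ = 117.90°  ·
  (2,5): δ = 68.20°  ·
  (2,6): δ = 3.47°  ✓
  (2,7): δ = 31.58°  ·
  (3,4): δ = 152.96°  ·
  (3,5): δ = 103.26°  ·
  (3,6): δ = 31.59°  ·
  (3,7): δ = 3.48°  ✓
  (4,5): δ = 130.31°  ·
  (4,6): δ = 58.64°  ·
  (4,7): δ = 30.52°  ·
  (5,6): δ = 108.33°  ·
  (5,7): δ = 80.21°  ·
  (6,7): δ = 151.89°  ·
antipodal pairs: 5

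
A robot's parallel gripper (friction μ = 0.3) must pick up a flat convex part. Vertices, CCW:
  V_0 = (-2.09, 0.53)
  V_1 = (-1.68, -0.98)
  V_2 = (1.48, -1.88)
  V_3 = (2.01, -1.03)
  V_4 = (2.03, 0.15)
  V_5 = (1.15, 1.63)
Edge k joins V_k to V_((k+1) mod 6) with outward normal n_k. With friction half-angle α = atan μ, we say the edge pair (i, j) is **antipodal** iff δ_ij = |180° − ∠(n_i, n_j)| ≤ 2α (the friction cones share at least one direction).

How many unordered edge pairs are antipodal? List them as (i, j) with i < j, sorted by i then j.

count = 2; pairs: (0,3), (0,4)

α = atan 0.3 = 16.70°;  2α = 33.40°
n_0 = (-0.9651, -0.2620)
n_1 = (-0.2739, -0.9618)
n_2 = (+0.8486, -0.5291)
n_3 = (+0.9999, -0.0169)
n_4 = (+0.8595, +0.5111)
n_5 = (-0.3215, +0.9469)
  (0,1): δ = 121.09°  ·
  (0,2): δ = 47.14°  ·
  (0,3): δ = 16.16°  ✓
  (0,4): δ = 15.54°  ✓
  (0,5): δ = 93.56°  ·
  (1,2): δ = 106.05°  ·
  (1,3): δ = 75.07°  ·
  (1,4): δ = 43.37°  ·
  (1,5): δ = 34.65°  ·
  (2,3): δ = 149.03°  ·
  (2,4): δ = 117.32°  ·
  (2,5): δ = 39.30°  ·
  (3,4): δ = 148.29°  ·
  (3,5): δ = 70.28°  ·
  (4,5): δ = 101.98°  ·
antipodal pairs: 2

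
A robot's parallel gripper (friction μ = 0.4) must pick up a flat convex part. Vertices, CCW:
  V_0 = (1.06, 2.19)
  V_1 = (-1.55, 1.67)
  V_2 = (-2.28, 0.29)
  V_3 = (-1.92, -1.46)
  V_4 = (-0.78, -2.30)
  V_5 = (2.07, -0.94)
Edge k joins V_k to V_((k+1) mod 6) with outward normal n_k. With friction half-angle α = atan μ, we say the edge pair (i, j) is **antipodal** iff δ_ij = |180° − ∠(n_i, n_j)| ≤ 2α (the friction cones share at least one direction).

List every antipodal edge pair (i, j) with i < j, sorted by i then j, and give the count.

count = 4; pairs: (0,4), (1,4), (2,5), (3,5)

α = atan 0.4 = 21.80°;  2α = 43.60°
n_0 = (-0.1954, +0.9807)
n_1 = (-0.8839, +0.4676)
n_2 = (-0.9795, -0.2015)
n_3 = (-0.5932, -0.8051)
n_4 = (+0.4307, -0.9025)
n_5 = (+0.9517, +0.3071)
  (0,1): δ = 129.15°  ·
  (0,2): δ = 89.64°  ·
  (0,3): δ = 47.65°  ·
  (0,4): δ = 14.24°  ✓
  (0,5): δ = 96.62°  ·
  (1,2): δ = 140.50°  ·
  (1,3): δ = 98.51°  ·
  (1,4): δ = 36.61°  ✓
  (1,5): δ = 45.76°  ·
  (2,3): δ = 138.01°  ·
  (2,4): δ = 76.11°  ·
  (2,5): δ = 6.26°  ✓
  (3,4): δ = 118.11°  ·
  (3,5): δ = 35.73°  ✓
  (4,5): δ = 97.63°  ·
antipodal pairs: 4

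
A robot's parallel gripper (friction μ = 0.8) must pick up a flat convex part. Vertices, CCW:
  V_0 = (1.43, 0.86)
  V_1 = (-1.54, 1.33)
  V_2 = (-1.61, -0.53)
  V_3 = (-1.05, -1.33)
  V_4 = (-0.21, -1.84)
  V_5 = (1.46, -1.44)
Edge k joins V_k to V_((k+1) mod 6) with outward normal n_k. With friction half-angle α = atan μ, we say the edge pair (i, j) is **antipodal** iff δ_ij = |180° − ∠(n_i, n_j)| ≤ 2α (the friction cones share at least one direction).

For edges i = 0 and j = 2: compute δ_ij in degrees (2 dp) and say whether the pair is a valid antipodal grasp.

δ = 46.02°, valid

α = atan 0.8 = 38.66°;  2α = 77.32°
edge 0: e_0 = (-2.97, +0.47);  n_0 = (+0.1563, +0.9877)
edge 2: e_2 = (+0.56, -0.80);  n_2 = (-0.8192, -0.5735)
∠(n_0, n_2) = 133.98°
δ = |180° − 133.98°| = 46.02°
46.02° ≤ 2α = 77.32°  →  valid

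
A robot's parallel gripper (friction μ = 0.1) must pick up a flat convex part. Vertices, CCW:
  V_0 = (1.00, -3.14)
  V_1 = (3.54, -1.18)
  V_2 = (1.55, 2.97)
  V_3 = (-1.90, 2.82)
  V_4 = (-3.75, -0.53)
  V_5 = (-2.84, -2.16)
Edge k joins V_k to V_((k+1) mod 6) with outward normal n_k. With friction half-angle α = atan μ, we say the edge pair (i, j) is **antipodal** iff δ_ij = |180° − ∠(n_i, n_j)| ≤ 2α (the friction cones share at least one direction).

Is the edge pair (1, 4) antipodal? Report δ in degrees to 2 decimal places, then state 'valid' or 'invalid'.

δ = 3.56°, valid

α = atan 0.1 = 5.71°;  2α = 11.42°
edge 1: e_1 = (-1.99, +4.15);  n_1 = (+0.9017, +0.4324)
edge 4: e_4 = (+0.91, -1.63);  n_4 = (-0.8731, -0.4875)
∠(n_1, n_4) = 176.44°
δ = |180° − 176.44°| = 3.56°
3.56° ≤ 2α = 11.42°  →  valid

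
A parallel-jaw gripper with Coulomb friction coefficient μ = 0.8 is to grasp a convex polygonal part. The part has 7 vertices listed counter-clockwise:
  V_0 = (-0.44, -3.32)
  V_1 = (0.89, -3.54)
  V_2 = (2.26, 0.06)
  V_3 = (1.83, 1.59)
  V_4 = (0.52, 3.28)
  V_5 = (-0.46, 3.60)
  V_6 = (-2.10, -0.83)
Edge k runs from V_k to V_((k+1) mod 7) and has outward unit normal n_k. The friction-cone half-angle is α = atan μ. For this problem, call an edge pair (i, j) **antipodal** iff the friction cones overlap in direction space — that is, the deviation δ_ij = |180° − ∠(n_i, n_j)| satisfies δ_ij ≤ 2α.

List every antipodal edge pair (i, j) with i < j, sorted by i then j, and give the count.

count = 10; pairs: (0,2), (0,3), (0,4), (1,5), (1,6), (2,5), (2,6), (3,5), (3,6), (4,6)

α = atan 0.8 = 38.66°;  2α = 77.32°
n_0 = (-0.1632, -0.9866)
n_1 = (+0.9346, -0.3557)
n_2 = (+0.9627, +0.2706)
n_3 = (+0.7904, +0.6126)
n_4 = (+0.3104, +0.9506)
n_5 = (-0.9378, +0.3472)
n_6 = (-0.8321, -0.5547)
  (0,1): δ = 101.44°  ·
  (0,2): δ = 64.91°  ✓
  (0,3): δ = 42.83°  ✓
  (0,4): δ = 8.69°  ✓
  (0,5): δ = 79.08°  ·
  (0,6): δ = 133.08°  ·
  (1,2): δ = 143.47°  ·
  (1,3): δ = 121.38°  ·
  (1,4): δ = 87.25°  ·
  (1,5): δ = 0.52°  ✓
  (1,6): δ = 54.52°  ✓
  (2,3): δ = 157.92°  ·
  (2,4): δ = 123.78°  ·
  (2,5): δ = 36.01°  ✓
  (2,6): δ = 17.99°  ✓
  (3,4): δ = 145.86°  ·
  (3,5): δ = 58.10°  ✓
  (3,6): δ = 4.09°  ✓
  (4,5): δ = 92.23°  ·
  (4,6): δ = 38.23°  ✓
  (5,6): δ = 126.00°  ·
antipodal pairs: 10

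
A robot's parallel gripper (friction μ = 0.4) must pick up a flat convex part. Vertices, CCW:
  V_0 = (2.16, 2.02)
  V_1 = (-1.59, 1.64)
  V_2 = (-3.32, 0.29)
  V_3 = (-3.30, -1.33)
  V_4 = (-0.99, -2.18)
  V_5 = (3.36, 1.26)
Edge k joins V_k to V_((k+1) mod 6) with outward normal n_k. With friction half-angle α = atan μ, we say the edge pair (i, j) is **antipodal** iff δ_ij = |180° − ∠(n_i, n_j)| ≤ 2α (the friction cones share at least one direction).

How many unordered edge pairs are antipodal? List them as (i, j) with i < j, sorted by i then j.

α = atan 0.4 = 21.80°;  2α = 43.60°
n_0 = (-0.1008, +0.9949)
n_1 = (-0.6152, +0.7884)
n_2 = (-0.9999, -0.0123)
n_3 = (-0.3453, -0.9385)
n_4 = (+0.6203, -0.7844)
n_5 = (+0.5351, +0.8448)
  (0,1): δ = 147.82°  ·
  (0,2): δ = 95.08°  ·
  (0,3): δ = 25.99°  ✓
  (0,4): δ = 32.55°  ✓
  (0,5): δ = 141.87°  ·
  (1,2): δ = 127.26°  ·
  (1,3): δ = 58.17°  ·
  (1,4): δ = 0.37°  ✓
  (1,5): δ = 109.69°  ·
  (2,3): δ = 110.91°  ·
  (2,4): δ = 52.37°  ·
  (2,5): δ = 56.95°  ·
  (3,4): δ = 121.46°  ·
  (3,5): δ = 12.15°  ✓
  (4,5): δ = 70.68°  ·
antipodal pairs: 4

count = 4; pairs: (0,3), (0,4), (1,4), (3,5)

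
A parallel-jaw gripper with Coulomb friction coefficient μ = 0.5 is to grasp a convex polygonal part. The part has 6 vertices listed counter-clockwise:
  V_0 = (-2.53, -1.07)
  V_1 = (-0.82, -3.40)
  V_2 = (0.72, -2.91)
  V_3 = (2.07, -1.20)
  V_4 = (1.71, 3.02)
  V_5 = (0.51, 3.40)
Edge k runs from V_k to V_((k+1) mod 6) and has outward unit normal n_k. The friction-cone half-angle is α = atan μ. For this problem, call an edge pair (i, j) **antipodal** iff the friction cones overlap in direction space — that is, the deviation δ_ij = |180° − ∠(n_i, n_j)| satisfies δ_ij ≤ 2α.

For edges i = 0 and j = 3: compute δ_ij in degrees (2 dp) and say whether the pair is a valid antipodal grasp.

α = atan 0.5 = 26.57°;  2α = 53.13°
edge 0: e_0 = (+1.71, -2.33);  n_0 = (-0.8062, -0.5917)
edge 3: e_3 = (-0.36, +4.22);  n_3 = (+0.9964, +0.0850)
∠(n_0, n_3) = 148.60°
δ = |180° − 148.60°| = 31.40°
31.40° ≤ 2α = 53.13°  →  valid

δ = 31.40°, valid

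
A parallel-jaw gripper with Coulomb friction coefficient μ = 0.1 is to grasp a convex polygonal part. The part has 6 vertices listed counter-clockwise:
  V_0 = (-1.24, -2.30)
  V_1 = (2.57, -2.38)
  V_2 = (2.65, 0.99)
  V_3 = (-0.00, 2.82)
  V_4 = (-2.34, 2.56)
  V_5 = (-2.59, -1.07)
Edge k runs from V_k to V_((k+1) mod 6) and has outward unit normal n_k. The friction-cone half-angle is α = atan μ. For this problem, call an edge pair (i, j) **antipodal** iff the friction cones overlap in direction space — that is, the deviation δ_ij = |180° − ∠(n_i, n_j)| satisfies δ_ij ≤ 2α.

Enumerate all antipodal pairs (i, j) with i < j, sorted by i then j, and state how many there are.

α = atan 0.1 = 5.71°;  2α = 11.42°
n_0 = (-0.0210, -0.9998)
n_1 = (+0.9997, -0.0237)
n_2 = (+0.5682, +0.8229)
n_3 = (-0.1104, +0.9939)
n_4 = (-0.9976, +0.0687)
n_5 = (-0.6735, -0.7392)
  (0,1): δ = 90.16°  ·
  (0,2): δ = 33.42°  ·
  (0,3): δ = 7.54°  ✓
  (0,4): δ = 87.26°  ·
  (0,5): δ = 138.87°  ·
  (1,2): δ = 123.27°  ·
  (1,3): δ = 82.30°  ·
  (1,4): δ = 2.58°  ✓
  (1,5): δ = 49.02°  ·
  (2,3): δ = 139.03°  ·
  (2,4): δ = 59.31°  ·
  (2,5): δ = 7.71°  ✓
  (3,4): δ = 100.28°  ·
  (3,5): δ = 48.68°  ·
  (4,5): δ = 128.40°  ·
antipodal pairs: 3

count = 3; pairs: (0,3), (1,4), (2,5)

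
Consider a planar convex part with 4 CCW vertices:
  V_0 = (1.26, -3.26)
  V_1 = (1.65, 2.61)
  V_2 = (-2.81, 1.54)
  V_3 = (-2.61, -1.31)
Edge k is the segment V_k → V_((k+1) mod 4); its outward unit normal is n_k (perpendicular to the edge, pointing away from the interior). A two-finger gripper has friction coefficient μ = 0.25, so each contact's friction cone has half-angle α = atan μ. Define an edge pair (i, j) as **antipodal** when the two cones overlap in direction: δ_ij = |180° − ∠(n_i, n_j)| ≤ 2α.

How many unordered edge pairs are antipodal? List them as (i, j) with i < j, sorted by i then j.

α = atan 0.25 = 14.04°;  2α = 28.07°
n_0 = (+0.9978, -0.0663)
n_1 = (-0.2333, +0.9724)
n_2 = (-0.9975, -0.0700)
n_3 = (-0.4500, -0.8930)
  (0,1): δ = 72.71°  ·
  (0,2): δ = 7.82°  ✓
  (0,3): δ = 67.06°  ·
  (1,2): δ = 99.48°  ·
  (1,3): δ = 40.23°  ·
  (2,3): δ = 120.76°  ·
antipodal pairs: 1

count = 1; pairs: (0,2)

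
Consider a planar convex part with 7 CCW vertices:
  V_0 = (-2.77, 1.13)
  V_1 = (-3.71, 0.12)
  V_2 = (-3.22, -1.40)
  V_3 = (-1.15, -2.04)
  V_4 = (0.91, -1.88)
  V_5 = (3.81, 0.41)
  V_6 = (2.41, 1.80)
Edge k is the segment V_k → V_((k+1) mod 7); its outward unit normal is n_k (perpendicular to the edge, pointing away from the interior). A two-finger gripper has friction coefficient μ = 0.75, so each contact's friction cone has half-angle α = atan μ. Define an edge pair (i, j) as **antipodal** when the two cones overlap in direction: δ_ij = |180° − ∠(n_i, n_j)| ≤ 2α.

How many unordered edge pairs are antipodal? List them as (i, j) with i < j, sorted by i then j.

α = atan 0.75 = 36.87°;  2α = 73.74°
n_0 = (-0.7320, +0.6813)
n_1 = (-0.9518, -0.3068)
n_2 = (-0.2954, -0.9554)
n_3 = (+0.0774, -0.9970)
n_4 = (+0.6197, -0.7848)
n_5 = (+0.7046, +0.7096)
n_6 = (-0.1283, +0.9917)
  (0,1): δ = 119.19°  ·
  (0,2): δ = 64.24°  ✓
  (0,3): δ = 42.61°  ✓
  (0,4): δ = 8.76°  ✓
  (0,5): δ = 88.15°  ·
  (0,6): δ = 140.31°  ·
  (1,2): δ = 125.05°  ·
  (1,3): δ = 103.43°  ·
  (1,4): δ = 69.57°  ✓
  (1,5): δ = 27.34°  ✓
  (1,6): δ = 79.50°  ·
  (2,3): δ = 158.38°  ·
  (2,4): δ = 124.52°  ·
  (2,5): δ = 27.61°  ✓
  (2,6): δ = 24.55°  ✓
  (3,4): δ = 146.14°  ·
  (3,5): δ = 49.24°  ✓
  (3,6): δ = 2.93°  ✓
  (4,5): δ = 83.09°  ·
  (4,6): δ = 30.93°  ✓
  (5,6): δ = 127.84°  ·
antipodal pairs: 10

count = 10; pairs: (0,2), (0,3), (0,4), (1,4), (1,5), (2,5), (2,6), (3,5), (3,6), (4,6)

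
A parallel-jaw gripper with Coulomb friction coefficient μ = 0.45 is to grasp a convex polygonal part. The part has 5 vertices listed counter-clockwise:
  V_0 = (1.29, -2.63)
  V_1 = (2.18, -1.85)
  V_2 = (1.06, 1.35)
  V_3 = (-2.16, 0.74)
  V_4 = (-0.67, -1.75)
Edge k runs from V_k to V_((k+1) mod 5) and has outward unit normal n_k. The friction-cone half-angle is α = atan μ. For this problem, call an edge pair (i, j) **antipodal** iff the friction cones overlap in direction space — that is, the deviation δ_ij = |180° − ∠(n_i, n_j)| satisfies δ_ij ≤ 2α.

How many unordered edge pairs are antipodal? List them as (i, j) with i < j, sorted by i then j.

α = atan 0.45 = 24.23°;  2α = 48.46°
n_0 = (+0.6591, -0.7521)
n_1 = (+0.9439, +0.3304)
n_2 = (-0.1861, +0.9825)
n_3 = (-0.8581, -0.5135)
n_4 = (-0.4096, -0.9123)
  (0,1): δ = 111.94°  ·
  (0,2): δ = 30.50°  ✓
  (0,3): δ = 79.66°  ·
  (0,4): δ = 114.59°  ·
  (1,2): δ = 98.56°  ·
  (1,3): δ = 11.61°  ✓
  (1,4): δ = 46.53°  ✓
  (2,3): δ = 69.83°  ·
  (2,4): δ = 34.91°  ✓
  (3,4): δ = 145.08°  ·
antipodal pairs: 4

count = 4; pairs: (0,2), (1,3), (1,4), (2,4)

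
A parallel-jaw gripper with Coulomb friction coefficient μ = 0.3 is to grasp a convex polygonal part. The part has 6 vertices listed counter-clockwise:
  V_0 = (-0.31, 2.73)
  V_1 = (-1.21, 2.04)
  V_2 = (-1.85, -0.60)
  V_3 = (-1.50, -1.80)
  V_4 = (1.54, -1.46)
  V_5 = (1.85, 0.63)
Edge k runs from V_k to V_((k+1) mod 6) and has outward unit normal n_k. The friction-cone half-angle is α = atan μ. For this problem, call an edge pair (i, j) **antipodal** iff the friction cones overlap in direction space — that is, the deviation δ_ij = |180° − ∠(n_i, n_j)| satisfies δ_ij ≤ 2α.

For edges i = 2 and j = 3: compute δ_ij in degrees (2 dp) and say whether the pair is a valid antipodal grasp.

δ = 99.88°, invalid

α = atan 0.3 = 16.70°;  2α = 33.40°
edge 2: e_2 = (+0.35, -1.20);  n_2 = (-0.9600, -0.2800)
edge 3: e_3 = (+3.04, +0.34);  n_3 = (+0.1111, -0.9938)
∠(n_2, n_3) = 80.12°
δ = |180° − 80.12°| = 99.88°
99.88° > 2α = 33.40°  →  invalid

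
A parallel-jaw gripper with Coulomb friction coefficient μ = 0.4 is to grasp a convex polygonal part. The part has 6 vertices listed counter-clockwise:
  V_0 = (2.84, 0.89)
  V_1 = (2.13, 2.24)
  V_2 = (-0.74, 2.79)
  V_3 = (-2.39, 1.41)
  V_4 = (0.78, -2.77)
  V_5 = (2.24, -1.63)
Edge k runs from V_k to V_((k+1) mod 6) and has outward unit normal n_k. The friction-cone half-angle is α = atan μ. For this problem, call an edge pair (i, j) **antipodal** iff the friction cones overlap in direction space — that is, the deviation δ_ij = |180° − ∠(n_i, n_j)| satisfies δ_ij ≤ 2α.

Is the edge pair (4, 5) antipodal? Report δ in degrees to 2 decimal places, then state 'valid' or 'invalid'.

δ = 141.38°, invalid

α = atan 0.4 = 21.80°;  2α = 43.60°
edge 4: e_4 = (+1.46, +1.14);  n_4 = (+0.6154, -0.7882)
edge 5: e_5 = (+0.60, +2.52);  n_5 = (+0.9728, -0.2316)
∠(n_4, n_5) = 38.62°
δ = |180° − 38.62°| = 141.38°
141.38° > 2α = 43.60°  →  invalid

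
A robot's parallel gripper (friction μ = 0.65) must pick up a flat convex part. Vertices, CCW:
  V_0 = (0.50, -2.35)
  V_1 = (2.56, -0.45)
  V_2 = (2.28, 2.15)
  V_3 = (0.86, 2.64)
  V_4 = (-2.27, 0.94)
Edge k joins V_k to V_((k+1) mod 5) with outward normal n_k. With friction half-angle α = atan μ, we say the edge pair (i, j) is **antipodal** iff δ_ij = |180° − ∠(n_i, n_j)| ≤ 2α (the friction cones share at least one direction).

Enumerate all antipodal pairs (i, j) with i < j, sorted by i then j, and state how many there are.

α = atan 0.65 = 33.02°;  2α = 66.05°
n_0 = (+0.6780, -0.7351)
n_1 = (+0.9943, +0.1071)
n_2 = (+0.3262, +0.9453)
n_3 = (-0.4773, +0.8788)
n_4 = (-0.7650, -0.6441)
  (0,1): δ = 126.54°  ·
  (0,2): δ = 61.72°  ✓
  (0,3): δ = 14.18°  ✓
  (0,4): δ = 87.41°  ·
  (1,2): δ = 115.18°  ·
  (1,3): δ = 67.64°  ·
  (1,4): δ = 33.95°  ✓
  (2,3): δ = 132.45°  ·
  (2,4): δ = 30.87°  ✓
  (3,4): δ = 78.41°  ·
antipodal pairs: 4

count = 4; pairs: (0,2), (0,3), (1,4), (2,4)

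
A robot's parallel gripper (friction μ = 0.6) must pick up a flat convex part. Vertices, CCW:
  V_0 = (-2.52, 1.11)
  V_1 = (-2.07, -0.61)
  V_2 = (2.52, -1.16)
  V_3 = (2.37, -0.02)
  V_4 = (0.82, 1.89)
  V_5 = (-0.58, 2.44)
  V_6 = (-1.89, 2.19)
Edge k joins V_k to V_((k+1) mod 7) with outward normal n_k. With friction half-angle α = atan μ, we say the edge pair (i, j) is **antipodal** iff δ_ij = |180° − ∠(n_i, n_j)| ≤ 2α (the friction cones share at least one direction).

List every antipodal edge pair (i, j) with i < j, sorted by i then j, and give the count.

α = atan 0.6 = 30.96°;  2α = 61.93°
n_0 = (-0.9674, -0.2531)
n_1 = (-0.1190, -0.9929)
n_2 = (+0.9915, +0.1305)
n_3 = (+0.7765, +0.6301)
n_4 = (+0.3657, +0.9308)
n_5 = (-0.1875, +0.9823)
n_6 = (-0.8638, +0.5039)
  (0,1): δ = 111.49°  ·
  (0,2): δ = 7.17°  ✓
  (0,3): δ = 24.40°  ✓
  (0,4): δ = 53.89°  ✓
  (0,5): δ = 86.14°  ·
  (0,6): δ = 135.08°  ·
  (1,2): δ = 75.67°  ·
  (1,3): δ = 44.11°  ✓
  (1,4): δ = 14.61°  ✓
  (1,5): δ = 17.64°  ✓
  (1,6): δ = 66.58°  ·
  (2,3): δ = 148.44°  ·
  (2,4): δ = 118.94°  ·
  (2,5): δ = 86.69°  ·
  (2,6): δ = 37.75°  ✓
  (3,4): δ = 150.51°  ·
  (3,5): δ = 118.26°  ·
  (3,6): δ = 69.32°  ·
  (4,5): δ = 147.75°  ·
  (4,6): δ = 98.81°  ·
  (5,6): δ = 131.06°  ·
antipodal pairs: 7

count = 7; pairs: (0,2), (0,3), (0,4), (1,3), (1,4), (1,5), (2,6)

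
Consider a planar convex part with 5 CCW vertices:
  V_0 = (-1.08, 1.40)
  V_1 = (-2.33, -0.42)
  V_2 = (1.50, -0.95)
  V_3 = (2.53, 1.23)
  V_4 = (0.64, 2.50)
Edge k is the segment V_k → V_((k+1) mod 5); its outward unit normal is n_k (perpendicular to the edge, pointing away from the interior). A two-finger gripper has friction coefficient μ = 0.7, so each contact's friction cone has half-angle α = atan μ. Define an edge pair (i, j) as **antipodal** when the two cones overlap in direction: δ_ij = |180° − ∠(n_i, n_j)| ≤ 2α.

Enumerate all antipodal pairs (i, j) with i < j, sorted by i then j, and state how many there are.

count = 5; pairs: (0,1), (0,2), (1,3), (1,4), (2,4)

α = atan 0.7 = 34.99°;  2α = 69.98°
n_0 = (-0.8243, +0.5661)
n_1 = (-0.1371, -0.9906)
n_2 = (+0.9042, -0.4272)
n_3 = (+0.5577, +0.8300)
n_4 = (-0.5388, +0.8424)
  (0,1): δ = 63.40°  ✓
  (0,2): δ = 9.19°  ✓
  (0,3): δ = 90.58°  ·
  (0,4): δ = 157.08°  ·
  (1,2): δ = 107.41°  ·
  (1,3): δ = 26.02°  ✓
  (1,4): δ = 40.48°  ✓
  (2,3): δ = 98.61°  ·
  (2,4): δ = 32.11°  ✓
  (3,4): δ = 113.50°  ·
antipodal pairs: 5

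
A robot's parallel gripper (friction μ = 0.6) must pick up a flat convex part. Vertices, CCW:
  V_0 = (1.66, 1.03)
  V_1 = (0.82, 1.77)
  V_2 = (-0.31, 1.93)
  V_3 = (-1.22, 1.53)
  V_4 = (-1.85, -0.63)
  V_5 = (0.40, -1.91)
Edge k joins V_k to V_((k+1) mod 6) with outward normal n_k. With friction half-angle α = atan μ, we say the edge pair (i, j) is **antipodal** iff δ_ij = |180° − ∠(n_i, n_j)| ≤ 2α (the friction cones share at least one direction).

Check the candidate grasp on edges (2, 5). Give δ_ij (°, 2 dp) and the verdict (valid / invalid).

δ = 43.07°, valid

α = atan 0.6 = 30.96°;  2α = 61.93°
edge 2: e_2 = (-0.91, -0.40);  n_2 = (-0.4024, +0.9155)
edge 5: e_5 = (+1.26, +2.94);  n_5 = (+0.9191, -0.3939)
∠(n_2, n_5) = 136.93°
δ = |180° − 136.93°| = 43.07°
43.07° ≤ 2α = 61.93°  →  valid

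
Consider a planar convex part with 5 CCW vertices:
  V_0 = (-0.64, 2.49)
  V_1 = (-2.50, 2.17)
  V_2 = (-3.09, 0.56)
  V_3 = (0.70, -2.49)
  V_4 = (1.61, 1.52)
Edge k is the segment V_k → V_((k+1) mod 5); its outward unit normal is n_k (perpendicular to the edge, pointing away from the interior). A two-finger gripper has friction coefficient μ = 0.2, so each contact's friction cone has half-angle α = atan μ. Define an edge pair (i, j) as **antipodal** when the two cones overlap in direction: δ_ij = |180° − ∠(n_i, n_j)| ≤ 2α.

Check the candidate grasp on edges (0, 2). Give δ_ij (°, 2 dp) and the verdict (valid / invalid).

δ = 48.59°, invalid

α = atan 0.2 = 11.31°;  2α = 22.62°
edge 0: e_0 = (-1.86, -0.32);  n_0 = (-0.1696, +0.9855)
edge 2: e_2 = (+3.79, -3.05);  n_2 = (-0.6269, -0.7791)
∠(n_0, n_2) = 131.41°
δ = |180° − 131.41°| = 48.59°
48.59° > 2α = 22.62°  →  invalid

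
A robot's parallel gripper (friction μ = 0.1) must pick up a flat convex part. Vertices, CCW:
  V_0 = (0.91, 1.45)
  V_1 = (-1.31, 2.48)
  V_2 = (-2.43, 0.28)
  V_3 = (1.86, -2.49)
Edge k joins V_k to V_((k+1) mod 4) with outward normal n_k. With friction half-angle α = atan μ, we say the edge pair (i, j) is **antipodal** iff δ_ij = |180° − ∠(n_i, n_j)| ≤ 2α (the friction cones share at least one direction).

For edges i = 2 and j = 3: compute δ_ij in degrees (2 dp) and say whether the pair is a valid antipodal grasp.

δ = 43.59°, invalid

α = atan 0.1 = 5.71°;  2α = 11.42°
edge 2: e_2 = (+4.29, -2.77);  n_2 = (-0.5424, -0.8401)
edge 3: e_3 = (-0.95, +3.94);  n_3 = (+0.9721, +0.2344)
∠(n_2, n_3) = 136.41°
δ = |180° − 136.41°| = 43.59°
43.59° > 2α = 11.42°  →  invalid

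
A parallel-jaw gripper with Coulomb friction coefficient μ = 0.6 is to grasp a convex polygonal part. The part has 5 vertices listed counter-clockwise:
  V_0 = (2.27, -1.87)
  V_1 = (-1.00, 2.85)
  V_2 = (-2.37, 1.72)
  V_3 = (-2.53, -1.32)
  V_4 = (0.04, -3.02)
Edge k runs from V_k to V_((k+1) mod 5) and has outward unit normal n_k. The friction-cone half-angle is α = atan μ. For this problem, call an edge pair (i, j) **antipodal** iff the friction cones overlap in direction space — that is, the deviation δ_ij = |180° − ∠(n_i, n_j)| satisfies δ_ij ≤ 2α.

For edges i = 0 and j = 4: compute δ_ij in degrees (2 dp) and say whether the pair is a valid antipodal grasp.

α = atan 0.6 = 30.96°;  2α = 61.93°
edge 0: e_0 = (-3.27, +4.72);  n_0 = (+0.8220, +0.5695)
edge 4: e_4 = (+2.23, +1.15);  n_4 = (+0.4583, -0.8888)
∠(n_0, n_4) = 97.43°
δ = |180° − 97.43°| = 82.57°
82.57° > 2α = 61.93°  →  invalid

δ = 82.57°, invalid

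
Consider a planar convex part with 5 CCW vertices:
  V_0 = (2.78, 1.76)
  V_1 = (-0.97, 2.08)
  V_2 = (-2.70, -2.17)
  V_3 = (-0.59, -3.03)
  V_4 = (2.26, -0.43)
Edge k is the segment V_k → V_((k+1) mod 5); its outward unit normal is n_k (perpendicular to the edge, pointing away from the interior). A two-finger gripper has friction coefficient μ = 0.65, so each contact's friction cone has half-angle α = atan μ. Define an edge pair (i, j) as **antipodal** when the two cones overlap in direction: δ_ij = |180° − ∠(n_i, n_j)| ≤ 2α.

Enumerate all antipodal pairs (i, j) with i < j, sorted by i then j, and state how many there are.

α = atan 0.65 = 33.02°;  2α = 66.05°
n_0 = (+0.0850, +0.9964)
n_1 = (-0.9262, +0.3770)
n_2 = (-0.3774, -0.9260)
n_3 = (+0.6740, -0.7388)
n_4 = (+0.9729, -0.2310)
  (0,1): δ = 107.27°  ·
  (0,2): δ = 17.30°  ✓
  (0,3): δ = 47.25°  ✓
  (0,4): δ = 81.52°  ·
  (1,2): δ = 90.03°  ·
  (1,3): δ = 25.48°  ✓
  (1,4): δ = 8.79°  ✓
  (2,3): δ = 115.45°  ·
  (2,4): δ = 81.18°  ·
  (3,4): δ = 145.73°  ·
antipodal pairs: 4

count = 4; pairs: (0,2), (0,3), (1,3), (1,4)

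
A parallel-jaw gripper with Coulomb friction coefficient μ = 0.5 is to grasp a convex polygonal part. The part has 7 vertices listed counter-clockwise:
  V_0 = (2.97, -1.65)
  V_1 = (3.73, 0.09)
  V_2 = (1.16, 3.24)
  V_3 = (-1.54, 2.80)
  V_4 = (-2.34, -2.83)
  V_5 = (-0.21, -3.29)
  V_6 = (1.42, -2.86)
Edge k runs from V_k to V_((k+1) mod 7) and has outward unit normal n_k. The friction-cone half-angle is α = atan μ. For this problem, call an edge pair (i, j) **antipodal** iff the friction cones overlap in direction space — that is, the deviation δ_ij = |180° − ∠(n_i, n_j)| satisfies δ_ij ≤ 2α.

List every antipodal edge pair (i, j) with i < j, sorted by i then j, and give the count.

count = 7; pairs: (0,3), (1,3), (1,4), (2,4), (2,5), (2,6), (3,6)

α = atan 0.5 = 26.57°;  2α = 53.13°
n_0 = (+0.9164, -0.4003)
n_1 = (+0.7748, +0.6322)
n_2 = (-0.1608, +0.9870)
n_3 = (-0.9901, +0.1407)
n_4 = (-0.2111, -0.9775)
n_5 = (+0.2551, -0.9669)
n_6 = (+0.6153, -0.7883)
  (0,1): δ = 117.20°  ·
  (0,2): δ = 57.15°  ·
  (0,3): δ = 15.51°  ✓
  (0,4): δ = 101.41°  ·
  (0,5): δ = 128.37°  ·
  (0,6): δ = 151.57°  ·
  (1,2): δ = 119.95°  ·
  (1,3): δ = 47.30°  ✓
  (1,4): δ = 38.60°  ✓
  (1,5): δ = 65.57°  ·
  (1,6): δ = 88.77°  ·
  (2,3): δ = 107.34°  ·
  (2,4): δ = 21.44°  ✓
  (2,5): δ = 5.52°  ✓
  (2,6): δ = 28.72°  ✓
  (3,4): δ = 94.10°  ·
  (3,5): δ = 67.13°  ·
  (3,6): δ = 43.94°  ✓
  (4,5): δ = 153.04°  ·
  (4,6): δ = 129.84°  ·
  (5,6): δ = 156.80°  ·
antipodal pairs: 7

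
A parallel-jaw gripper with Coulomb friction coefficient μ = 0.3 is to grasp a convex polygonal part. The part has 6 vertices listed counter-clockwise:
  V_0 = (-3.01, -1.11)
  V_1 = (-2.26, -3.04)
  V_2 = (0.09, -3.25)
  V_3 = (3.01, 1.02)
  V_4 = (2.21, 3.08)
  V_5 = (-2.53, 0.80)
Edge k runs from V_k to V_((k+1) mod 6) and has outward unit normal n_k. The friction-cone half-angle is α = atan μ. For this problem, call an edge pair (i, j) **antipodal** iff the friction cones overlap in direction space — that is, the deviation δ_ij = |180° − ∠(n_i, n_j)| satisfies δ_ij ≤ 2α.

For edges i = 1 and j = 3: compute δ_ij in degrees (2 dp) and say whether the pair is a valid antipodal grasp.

δ = 63.67°, invalid

α = atan 0.3 = 16.70°;  2α = 33.40°
edge 1: e_1 = (+2.35, -0.21);  n_1 = (-0.0890, -0.9960)
edge 3: e_3 = (-0.80, +2.06);  n_3 = (+0.9322, +0.3620)
∠(n_1, n_3) = 116.33°
δ = |180° − 116.33°| = 63.67°
63.67° > 2α = 33.40°  →  invalid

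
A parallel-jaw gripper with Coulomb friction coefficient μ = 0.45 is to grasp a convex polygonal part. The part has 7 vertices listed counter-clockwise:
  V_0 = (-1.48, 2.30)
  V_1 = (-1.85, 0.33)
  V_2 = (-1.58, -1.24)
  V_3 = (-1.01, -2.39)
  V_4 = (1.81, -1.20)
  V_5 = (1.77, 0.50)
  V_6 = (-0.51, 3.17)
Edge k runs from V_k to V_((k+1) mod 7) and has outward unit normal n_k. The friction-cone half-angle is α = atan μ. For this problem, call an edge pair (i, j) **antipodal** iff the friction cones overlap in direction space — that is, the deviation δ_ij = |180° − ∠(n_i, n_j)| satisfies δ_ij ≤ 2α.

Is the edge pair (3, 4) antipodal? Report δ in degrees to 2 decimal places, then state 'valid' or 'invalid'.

α = atan 0.45 = 24.23°;  2α = 48.46°
edge 3: e_3 = (+2.82, +1.19);  n_3 = (+0.3888, -0.9213)
edge 4: e_4 = (-0.04, +1.70);  n_4 = (+0.9997, +0.0235)
∠(n_3, n_4) = 68.47°
δ = |180° − 68.47°| = 111.53°
111.53° > 2α = 48.46°  →  invalid

δ = 111.53°, invalid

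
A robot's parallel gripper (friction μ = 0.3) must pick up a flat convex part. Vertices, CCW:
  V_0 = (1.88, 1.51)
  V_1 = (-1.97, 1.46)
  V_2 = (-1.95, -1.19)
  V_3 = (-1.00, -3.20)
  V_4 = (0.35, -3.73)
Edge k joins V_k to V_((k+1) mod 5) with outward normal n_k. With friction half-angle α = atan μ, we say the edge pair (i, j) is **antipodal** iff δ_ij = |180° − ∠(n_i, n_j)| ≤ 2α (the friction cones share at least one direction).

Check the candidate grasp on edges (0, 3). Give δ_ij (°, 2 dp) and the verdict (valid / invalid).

α = atan 0.3 = 16.70°;  2α = 33.40°
edge 0: e_0 = (-3.85, -0.05);  n_0 = (-0.0130, +0.9999)
edge 3: e_3 = (+1.35, -0.53);  n_3 = (-0.3654, -0.9308)
∠(n_0, n_3) = 157.82°
δ = |180° − 157.82°| = 22.18°
22.18° ≤ 2α = 33.40°  →  valid

δ = 22.18°, valid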